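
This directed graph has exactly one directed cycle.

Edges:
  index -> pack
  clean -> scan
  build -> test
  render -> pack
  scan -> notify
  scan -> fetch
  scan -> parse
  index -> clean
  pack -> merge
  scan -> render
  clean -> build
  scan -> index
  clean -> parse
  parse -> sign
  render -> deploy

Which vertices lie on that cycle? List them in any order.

DFS with gray/black marking from scan:
scan gray
  fetch gray
  fetch black
  index gray
    pack gray
      merge gray
      merge black
    pack black
    clean gray
      clean→scan: scan is gray → back edge
Back edge closes the cycle scan → index → clean → scan; its vertices are {scan, clean, index}.

scan, clean, index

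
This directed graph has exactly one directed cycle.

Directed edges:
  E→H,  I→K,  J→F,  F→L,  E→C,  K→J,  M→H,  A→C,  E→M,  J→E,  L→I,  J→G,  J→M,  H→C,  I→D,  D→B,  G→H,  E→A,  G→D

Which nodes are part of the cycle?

DFS with gray/black marking from K:
K gray
  J gray
    E gray
      A gray
        C gray
        C black
      A black
      E→C: C black — skip
      H gray
        H→C: C black — skip
      H black
      M gray
        M→H: H black — skip
      M black
    E black
    G gray
      G→H: H black — skip
      D gray
        B gray
        B black
      D black
    G black
    F gray
      L gray
        I gray
          I→K: K is gray → back edge
Back edge closes the cycle K → J → F → L → I → K; its vertices are {F, I, J, K, L}.

F, I, J, K, L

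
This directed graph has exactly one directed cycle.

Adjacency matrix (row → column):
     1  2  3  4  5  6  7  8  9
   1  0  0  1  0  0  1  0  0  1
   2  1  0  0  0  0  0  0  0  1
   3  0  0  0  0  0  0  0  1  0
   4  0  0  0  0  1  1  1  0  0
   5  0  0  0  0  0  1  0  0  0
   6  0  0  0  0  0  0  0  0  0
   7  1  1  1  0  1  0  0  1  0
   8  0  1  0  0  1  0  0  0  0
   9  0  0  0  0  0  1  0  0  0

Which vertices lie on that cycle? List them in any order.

DFS with gray/black marking from 3:
3 gray
  8 gray
    2 gray
      1 gray
        1→3: 3 is gray → back edge
Back edge closes the cycle 3 → 8 → 2 → 1 → 3; its vertices are {1, 2, 3, 8}.

1, 2, 3, 8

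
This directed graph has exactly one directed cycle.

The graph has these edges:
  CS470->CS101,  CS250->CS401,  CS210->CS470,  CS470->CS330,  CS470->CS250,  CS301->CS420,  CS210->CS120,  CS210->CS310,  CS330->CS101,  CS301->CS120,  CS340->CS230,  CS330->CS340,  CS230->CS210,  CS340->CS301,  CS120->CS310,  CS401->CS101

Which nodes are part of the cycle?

DFS with gray/black marking from CS470:
CS470 gray
  CS101 gray
  CS101 black
  CS250 gray
    CS401 gray
      CS401→CS101: CS101 black — skip
    CS401 black
  CS250 black
  CS330 gray
    CS340 gray
      CS230 gray
        CS210 gray
          CS310 gray
          CS310 black
          CS120 gray
            CS120→CS310: CS310 black — skip
          CS120 black
          CS210→CS470: CS470 is gray → back edge
Back edge closes the cycle CS470 → CS330 → CS340 → CS230 → CS210 → CS470; its vertices are {CS210, CS230, CS330, CS340, CS470}.

CS210, CS230, CS330, CS340, CS470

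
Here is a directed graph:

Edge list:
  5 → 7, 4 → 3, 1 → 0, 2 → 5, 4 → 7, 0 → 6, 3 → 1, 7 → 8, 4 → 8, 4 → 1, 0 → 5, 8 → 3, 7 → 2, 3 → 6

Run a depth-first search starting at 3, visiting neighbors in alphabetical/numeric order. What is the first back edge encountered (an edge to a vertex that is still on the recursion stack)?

2→5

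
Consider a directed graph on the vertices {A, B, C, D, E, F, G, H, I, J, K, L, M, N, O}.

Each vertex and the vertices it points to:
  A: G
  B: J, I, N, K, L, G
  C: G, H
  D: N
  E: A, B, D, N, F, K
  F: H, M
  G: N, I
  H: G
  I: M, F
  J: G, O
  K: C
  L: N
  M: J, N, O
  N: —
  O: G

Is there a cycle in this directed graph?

Yes

DFS with white/gray/black marking, starting from L:
L gray
  N gray
  N black
L black
A gray
  G gray
    G→N: N black — skip
    I gray
      M gray
        J gray
          J→G: G is gray → back edge
Back edge found, so a cycle exists: G → I → M → J → G.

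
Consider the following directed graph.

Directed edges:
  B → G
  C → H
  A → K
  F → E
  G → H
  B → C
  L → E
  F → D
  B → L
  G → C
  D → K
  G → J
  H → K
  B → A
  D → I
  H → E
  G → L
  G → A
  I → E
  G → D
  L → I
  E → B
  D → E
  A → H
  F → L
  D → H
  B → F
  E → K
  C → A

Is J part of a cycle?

J lies on a cycle iff there is a path from J back to itself.
Exploring from J, it never reaches itself; equivalently, its strongly connected component is a singleton.

No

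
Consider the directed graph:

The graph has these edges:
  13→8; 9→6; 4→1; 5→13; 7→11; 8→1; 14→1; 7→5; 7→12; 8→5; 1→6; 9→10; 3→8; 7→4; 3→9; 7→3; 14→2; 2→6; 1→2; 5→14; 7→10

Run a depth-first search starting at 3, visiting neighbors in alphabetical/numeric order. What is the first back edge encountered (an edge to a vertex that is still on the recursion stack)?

13→8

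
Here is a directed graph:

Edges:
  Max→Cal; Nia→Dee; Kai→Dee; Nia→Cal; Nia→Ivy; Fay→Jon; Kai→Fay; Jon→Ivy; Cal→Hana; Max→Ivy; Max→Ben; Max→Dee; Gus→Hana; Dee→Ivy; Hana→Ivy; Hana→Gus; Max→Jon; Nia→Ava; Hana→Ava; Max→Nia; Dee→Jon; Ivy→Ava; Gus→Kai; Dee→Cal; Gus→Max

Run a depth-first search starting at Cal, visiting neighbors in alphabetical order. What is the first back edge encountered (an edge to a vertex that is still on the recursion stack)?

Gus->Hana

DFS from Cal (visiting neighbors in alphabetical order); mark gray on enter, black on exit:
Cal gray
  Hana gray
    Ava gray
    Ava black
    Gus gray
      Gus→Hana: Hana is gray → back edge
First back edge: Gus → Hana.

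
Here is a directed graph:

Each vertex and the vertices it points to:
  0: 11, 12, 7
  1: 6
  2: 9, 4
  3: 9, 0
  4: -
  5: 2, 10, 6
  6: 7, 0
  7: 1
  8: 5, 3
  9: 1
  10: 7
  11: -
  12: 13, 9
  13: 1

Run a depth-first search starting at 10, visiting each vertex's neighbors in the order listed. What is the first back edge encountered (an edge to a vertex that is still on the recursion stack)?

DFS from 10 (visiting each vertex's neighbors in the order listed); mark gray on enter, black on exit:
10 gray
  7 gray
    1 gray
      6 gray
        6→7: 7 is gray → back edge
First back edge: 6 → 7.

6->7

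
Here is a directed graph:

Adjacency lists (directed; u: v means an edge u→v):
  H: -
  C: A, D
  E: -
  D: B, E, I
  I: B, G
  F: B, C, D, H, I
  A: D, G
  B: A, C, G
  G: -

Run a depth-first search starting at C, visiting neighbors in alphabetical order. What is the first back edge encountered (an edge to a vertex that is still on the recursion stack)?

DFS from C (visiting neighbors in alphabetical order); mark gray on enter, black on exit:
C gray
  A gray
    D gray
      B gray
        B→A: A is gray → back edge
First back edge: B → A.

B->A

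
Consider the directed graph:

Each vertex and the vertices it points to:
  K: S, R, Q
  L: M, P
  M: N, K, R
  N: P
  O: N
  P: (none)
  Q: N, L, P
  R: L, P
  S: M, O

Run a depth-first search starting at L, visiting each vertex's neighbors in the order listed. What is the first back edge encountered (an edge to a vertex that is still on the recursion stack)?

S→M

DFS from L (visiting each vertex's neighbors in the order listed); mark gray on enter, black on exit:
L gray
  M gray
    N gray
      P gray
      P black
    N black
    K gray
      S gray
        S→M: M is gray → back edge
First back edge: S → M.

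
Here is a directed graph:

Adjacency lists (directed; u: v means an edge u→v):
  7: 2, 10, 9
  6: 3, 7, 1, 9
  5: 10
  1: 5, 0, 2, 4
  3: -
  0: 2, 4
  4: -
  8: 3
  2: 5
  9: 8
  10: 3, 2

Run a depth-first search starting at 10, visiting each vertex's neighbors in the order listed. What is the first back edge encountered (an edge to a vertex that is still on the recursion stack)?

5→10

DFS from 10 (visiting each vertex's neighbors in the order listed); mark gray on enter, black on exit:
10 gray
  3 gray
  3 black
  2 gray
    5 gray
      5→10: 10 is gray → back edge
First back edge: 5 → 10.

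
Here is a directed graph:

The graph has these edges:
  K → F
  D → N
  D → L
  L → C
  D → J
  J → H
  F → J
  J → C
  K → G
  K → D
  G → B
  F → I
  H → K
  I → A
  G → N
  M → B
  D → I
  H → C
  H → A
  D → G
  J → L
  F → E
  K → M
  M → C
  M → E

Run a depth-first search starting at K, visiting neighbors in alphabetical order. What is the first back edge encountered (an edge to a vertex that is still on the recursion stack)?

H→K

DFS from K (visiting neighbors in alphabetical order); mark gray on enter, black on exit:
K gray
  D gray
    G gray
      B gray
      B black
      N gray
      N black
    G black
    I gray
      A gray
      A black
    I black
    J gray
      C gray
      C black
      H gray
        H→A: A black — skip
        H→C: C black — skip
        H→K: K is gray → back edge
First back edge: H → K.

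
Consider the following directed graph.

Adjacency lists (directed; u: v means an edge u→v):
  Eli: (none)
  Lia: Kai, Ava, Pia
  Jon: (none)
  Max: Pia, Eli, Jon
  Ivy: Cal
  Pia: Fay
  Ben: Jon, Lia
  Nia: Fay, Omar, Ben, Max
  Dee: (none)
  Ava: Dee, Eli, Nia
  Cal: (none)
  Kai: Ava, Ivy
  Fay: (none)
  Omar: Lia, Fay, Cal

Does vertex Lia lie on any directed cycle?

Yes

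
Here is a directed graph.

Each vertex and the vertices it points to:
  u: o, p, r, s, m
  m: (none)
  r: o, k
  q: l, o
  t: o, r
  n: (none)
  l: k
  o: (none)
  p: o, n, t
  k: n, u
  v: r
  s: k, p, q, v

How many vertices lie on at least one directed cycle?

A vertex is on a directed cycle iff it belongs to a strongly connected component of size ≥ 2 (or has a self-loop).
The vertices on cycles are {k, l, p, q, r, s, t, u, v} — 9 in total.

9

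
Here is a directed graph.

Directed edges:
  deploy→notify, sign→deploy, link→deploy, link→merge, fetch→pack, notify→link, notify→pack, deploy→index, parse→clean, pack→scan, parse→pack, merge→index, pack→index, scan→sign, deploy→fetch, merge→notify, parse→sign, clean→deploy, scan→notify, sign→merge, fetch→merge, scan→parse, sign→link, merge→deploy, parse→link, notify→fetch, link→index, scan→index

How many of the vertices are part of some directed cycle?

10

A vertex is on a directed cycle iff it belongs to a strongly connected component of size ≥ 2 (or has a self-loop).
The vertices on cycles are {link, pack, scan, sign, clean, fetch, merge, parse, deploy, notify} — 10 in total.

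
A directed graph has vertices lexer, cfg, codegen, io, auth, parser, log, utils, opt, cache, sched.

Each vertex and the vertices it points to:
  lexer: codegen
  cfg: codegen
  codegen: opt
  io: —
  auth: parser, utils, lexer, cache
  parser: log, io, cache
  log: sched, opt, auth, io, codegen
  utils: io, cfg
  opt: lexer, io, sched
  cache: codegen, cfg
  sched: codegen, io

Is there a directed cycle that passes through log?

log is on a cycle iff log can reach itself via ≥1 edge.
log → auth → parser → log — yes.

Yes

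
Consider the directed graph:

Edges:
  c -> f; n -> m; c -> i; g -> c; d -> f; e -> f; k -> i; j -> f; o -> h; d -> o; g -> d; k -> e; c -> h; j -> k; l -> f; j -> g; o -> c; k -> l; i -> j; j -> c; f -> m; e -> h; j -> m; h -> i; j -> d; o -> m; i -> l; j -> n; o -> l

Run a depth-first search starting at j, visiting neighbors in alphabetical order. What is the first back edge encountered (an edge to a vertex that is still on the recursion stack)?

DFS from j (visiting neighbors in alphabetical order); mark gray on enter, black on exit:
j gray
  c gray
    f gray
      m gray
      m black
    f black
    h gray
      i gray
        i→j: j is gray → back edge
First back edge: i → j.

i->j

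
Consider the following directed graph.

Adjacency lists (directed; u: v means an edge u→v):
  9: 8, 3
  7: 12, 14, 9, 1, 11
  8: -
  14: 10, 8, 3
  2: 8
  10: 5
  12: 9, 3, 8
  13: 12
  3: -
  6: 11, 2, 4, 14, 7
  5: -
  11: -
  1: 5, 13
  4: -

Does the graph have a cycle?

No

DFS with white/gray/black marking, starting from 9:
9 gray
  8 gray
  8 black
  3 gray
  3 black
9 black
7 gray
  12 gray
    12→9: 9 black — skip
    12→3: 3 black — skip
    12→8: 8 black — skip
  12 black
  14 gray
    10 gray
      5 gray
      5 black
    10 black
    14→8: 8 black — skip
    14→3: 3 black — skip
  14 black
  7→9: 9 black — skip
  1 gray
    1→5: 5 black — skip
    13 gray
      13→12: 12 black — skip
    13 black
  1 black
  11 gray
  11 black
7 black
2 gray
  2→8: 8 black — skip
2 black
6 gray
  6→11: 11 black — skip
  6→2: 2 black — skip
  4 gray
  4 black
  6→14: 14 black — skip
  6→7: 7 black — skip
6 black
Every edge goes to a white or black vertex — no back edge, so the graph is acyclic.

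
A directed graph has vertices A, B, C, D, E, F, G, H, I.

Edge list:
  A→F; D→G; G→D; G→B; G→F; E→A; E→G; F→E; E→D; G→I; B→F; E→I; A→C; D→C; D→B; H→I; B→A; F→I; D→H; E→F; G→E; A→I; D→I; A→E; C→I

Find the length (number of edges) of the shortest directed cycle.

For each vertex v, BFS finds the shortest path from v back to v.
The shortest such closed walk is G → D → G, length 2.

2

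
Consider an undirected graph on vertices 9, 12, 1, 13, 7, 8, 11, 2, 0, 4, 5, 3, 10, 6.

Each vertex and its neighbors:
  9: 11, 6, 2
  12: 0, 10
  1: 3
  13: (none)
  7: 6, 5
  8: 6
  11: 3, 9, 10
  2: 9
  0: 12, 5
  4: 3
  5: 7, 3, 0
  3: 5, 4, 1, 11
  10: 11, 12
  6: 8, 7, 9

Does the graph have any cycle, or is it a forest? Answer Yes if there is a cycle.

Yes

DFS, tracking each vertex's parent; an edge to a visited non-parent vertex closes a cycle.
Start from 10:
visit 10 (parent –)
  visit 11 (parent 10)
    visit 3 (parent 11)
      visit 5 (parent 3)
        visit 7 (parent 5)
          visit 6 (parent 7)
            visit 8 (parent 6)
              8–6: parent, skip
            6–7: parent, skip
            visit 9 (parent 6)
              9–11: 11 visited and ≠ parent → cycle
Cycle: 11 – 3 – 5 – 7 – 6 – 9 – 11.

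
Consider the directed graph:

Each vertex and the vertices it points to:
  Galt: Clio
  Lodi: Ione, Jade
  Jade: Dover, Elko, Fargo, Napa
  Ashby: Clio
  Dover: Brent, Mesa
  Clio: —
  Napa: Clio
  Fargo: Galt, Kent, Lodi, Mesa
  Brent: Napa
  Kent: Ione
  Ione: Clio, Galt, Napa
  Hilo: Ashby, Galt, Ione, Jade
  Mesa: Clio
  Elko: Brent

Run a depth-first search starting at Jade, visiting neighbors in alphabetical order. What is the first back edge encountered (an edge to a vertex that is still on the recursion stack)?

DFS from Jade (visiting neighbors in alphabetical order); mark gray on enter, black on exit:
Jade gray
  Dover gray
    Brent gray
      Napa gray
        Clio gray
        Clio black
      Napa black
    Brent black
    Mesa gray
      Mesa→Clio: Clio black — skip
    Mesa black
  Dover black
  Elko gray
    Elko→Brent: Brent black — skip
  Elko black
  Fargo gray
    Galt gray
      Galt→Clio: Clio black — skip
    Galt black
    Kent gray
      Ione gray
        Ione→Clio: Clio black — skip
        Ione→Galt: Galt black — skip
        Ione→Napa: Napa black — skip
      Ione black
    Kent black
    Lodi gray
      Lodi→Ione: Ione black — skip
      Lodi→Jade: Jade is gray → back edge
First back edge: Lodi → Jade.

Lodi→Jade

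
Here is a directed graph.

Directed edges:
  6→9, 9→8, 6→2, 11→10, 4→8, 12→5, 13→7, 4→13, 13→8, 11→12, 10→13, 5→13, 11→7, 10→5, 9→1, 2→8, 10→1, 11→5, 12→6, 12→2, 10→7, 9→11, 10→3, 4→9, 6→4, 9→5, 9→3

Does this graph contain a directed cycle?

Yes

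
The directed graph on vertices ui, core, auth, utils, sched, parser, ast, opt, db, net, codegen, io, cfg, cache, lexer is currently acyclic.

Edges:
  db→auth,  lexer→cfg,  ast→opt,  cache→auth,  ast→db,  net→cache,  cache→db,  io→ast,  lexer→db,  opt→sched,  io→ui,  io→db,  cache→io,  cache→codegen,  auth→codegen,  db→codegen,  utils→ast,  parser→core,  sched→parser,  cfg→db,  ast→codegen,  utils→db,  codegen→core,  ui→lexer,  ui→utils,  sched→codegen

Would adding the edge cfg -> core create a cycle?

No

Adding cfg→core creates a cycle iff core can already reach cfg.
Explore from core: no path reaches cfg. The graph stays acyclic.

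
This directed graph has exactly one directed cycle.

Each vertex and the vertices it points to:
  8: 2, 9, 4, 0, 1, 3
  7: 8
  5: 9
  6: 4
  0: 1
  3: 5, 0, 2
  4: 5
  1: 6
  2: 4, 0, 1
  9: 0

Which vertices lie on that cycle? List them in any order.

0, 1, 4, 5, 6, 9

DFS with gray/black marking from 5:
5 gray
  9 gray
    0 gray
      1 gray
        6 gray
          4 gray
            4→5: 5 is gray → back edge
Back edge closes the cycle 5 → 9 → 0 → 1 → 6 → 4 → 5; its vertices are {0, 1, 4, 5, 6, 9}.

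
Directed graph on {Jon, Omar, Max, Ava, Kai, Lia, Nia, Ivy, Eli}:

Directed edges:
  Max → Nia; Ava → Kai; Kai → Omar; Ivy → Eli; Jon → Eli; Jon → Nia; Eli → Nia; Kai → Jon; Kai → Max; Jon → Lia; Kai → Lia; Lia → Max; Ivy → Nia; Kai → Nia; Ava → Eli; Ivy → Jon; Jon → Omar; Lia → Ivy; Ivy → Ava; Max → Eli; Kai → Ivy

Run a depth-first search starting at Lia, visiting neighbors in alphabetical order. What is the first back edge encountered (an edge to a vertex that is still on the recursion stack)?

Kai→Ivy

DFS from Lia (visiting neighbors in alphabetical order); mark gray on enter, black on exit:
Lia gray
  Ivy gray
    Ava gray
      Eli gray
        Nia gray
        Nia black
      Eli black
      Kai gray
        Kai→Ivy: Ivy is gray → back edge
First back edge: Kai → Ivy.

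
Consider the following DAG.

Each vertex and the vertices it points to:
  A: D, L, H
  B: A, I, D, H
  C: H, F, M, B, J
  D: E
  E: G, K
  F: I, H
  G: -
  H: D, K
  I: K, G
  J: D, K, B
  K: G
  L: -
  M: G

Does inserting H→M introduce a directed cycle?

No

Adding H→M creates a cycle iff M can already reach H.
Explore from M: no path reaches H. The graph stays acyclic.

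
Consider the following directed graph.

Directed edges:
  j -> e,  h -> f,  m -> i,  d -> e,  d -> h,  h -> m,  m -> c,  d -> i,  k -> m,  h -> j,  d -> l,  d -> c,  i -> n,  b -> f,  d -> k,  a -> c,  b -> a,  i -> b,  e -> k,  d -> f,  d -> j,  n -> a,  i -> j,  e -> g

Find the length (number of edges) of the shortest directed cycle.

5

For each vertex v, BFS finds the shortest path from v back to v.
The shortest such closed walk is i → j → e → k → m → i, length 5.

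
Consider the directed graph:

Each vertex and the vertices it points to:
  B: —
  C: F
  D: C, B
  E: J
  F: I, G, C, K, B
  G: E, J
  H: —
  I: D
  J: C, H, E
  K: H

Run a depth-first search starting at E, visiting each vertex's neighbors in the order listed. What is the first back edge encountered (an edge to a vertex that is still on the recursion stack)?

D->C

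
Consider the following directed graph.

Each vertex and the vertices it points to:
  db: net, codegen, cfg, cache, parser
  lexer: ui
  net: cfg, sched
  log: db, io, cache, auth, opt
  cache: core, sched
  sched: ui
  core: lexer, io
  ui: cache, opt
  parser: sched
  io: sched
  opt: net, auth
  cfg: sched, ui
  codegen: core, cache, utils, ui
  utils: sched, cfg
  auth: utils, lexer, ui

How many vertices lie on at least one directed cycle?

A vertex is on a directed cycle iff it belongs to a strongly connected component of size ≥ 2 (or has a self-loop).
The vertices on cycles are {io, ui, cfg, net, opt, auth, core, cache, lexer, sched, utils} — 11 in total.

11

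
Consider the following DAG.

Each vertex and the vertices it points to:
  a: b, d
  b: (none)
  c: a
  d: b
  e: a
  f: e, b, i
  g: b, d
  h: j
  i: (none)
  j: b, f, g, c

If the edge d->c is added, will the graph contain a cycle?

Adding d→c creates a cycle iff c can already reach d.
Path from c: c → a → d.
So c → … → d → c is a cycle.

Yes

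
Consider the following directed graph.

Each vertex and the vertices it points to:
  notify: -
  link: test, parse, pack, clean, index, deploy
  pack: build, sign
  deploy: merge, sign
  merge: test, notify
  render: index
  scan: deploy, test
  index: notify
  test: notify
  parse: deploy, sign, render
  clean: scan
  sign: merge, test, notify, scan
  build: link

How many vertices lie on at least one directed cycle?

6

A vertex is on a directed cycle iff it belongs to a strongly connected component of size ≥ 2 (or has a self-loop).
The vertices on cycles are {link, pack, scan, sign, build, deploy} — 6 in total.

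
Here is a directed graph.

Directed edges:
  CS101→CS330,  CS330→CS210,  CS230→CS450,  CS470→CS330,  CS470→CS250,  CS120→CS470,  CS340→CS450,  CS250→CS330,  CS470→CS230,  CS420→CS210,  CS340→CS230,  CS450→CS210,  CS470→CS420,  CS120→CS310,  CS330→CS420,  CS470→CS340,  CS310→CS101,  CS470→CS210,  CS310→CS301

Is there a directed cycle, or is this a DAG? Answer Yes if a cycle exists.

No

DFS with white/gray/black marking, starting from CS120:
CS120 gray
  CS310 gray
    CS301 gray
    CS301 black
    CS101 gray
      CS330 gray
        CS210 gray
        CS210 black
        CS420 gray
          CS420→CS210: CS210 black — skip
        CS420 black
      CS330 black
    CS101 black
  CS310 black
  CS470 gray
    CS470→CS210: CS210 black — skip
    CS340 gray
      CS230 gray
        CS450 gray
          CS450→CS210: CS210 black — skip
        CS450 black
      CS230 black
      CS340→CS450: CS450 black — skip
    CS340 black
    CS250 gray
      CS250→CS330: CS330 black — skip
    CS250 black
    CS470→CS420: CS420 black — skip
    CS470→CS230: CS230 black — skip
    CS470→CS330: CS330 black — skip
  CS470 black
CS120 black
Every edge goes to a white or black vertex — no back edge, so the graph is acyclic.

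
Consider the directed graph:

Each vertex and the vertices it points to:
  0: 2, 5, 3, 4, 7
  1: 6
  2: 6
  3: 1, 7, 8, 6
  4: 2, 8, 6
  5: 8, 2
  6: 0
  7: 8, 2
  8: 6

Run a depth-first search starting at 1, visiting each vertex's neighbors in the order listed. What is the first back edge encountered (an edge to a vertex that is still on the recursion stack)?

DFS from 1 (visiting each vertex's neighbors in the order listed); mark gray on enter, black on exit:
1 gray
  6 gray
    0 gray
      2 gray
        2→6: 6 is gray → back edge
First back edge: 2 → 6.

2→6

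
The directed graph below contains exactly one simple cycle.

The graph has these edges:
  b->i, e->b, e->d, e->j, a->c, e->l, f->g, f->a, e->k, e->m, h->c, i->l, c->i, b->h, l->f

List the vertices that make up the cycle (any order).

DFS with gray/black marking from l:
l gray
  f gray
    g gray
    g black
    a gray
      c gray
        i gray
          i→l: l is gray → back edge
Back edge closes the cycle l → f → a → c → i → l; its vertices are {a, c, f, i, l}.

a, c, f, i, l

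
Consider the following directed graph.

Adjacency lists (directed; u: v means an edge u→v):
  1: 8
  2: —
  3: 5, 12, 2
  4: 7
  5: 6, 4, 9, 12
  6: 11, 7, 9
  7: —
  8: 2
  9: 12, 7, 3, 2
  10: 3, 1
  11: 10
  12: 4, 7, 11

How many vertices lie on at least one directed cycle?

A vertex is on a directed cycle iff it belongs to a strongly connected component of size ≥ 2 (or has a self-loop).
The vertices on cycles are {3, 5, 6, 9, 10, 11, 12} — 7 in total.

7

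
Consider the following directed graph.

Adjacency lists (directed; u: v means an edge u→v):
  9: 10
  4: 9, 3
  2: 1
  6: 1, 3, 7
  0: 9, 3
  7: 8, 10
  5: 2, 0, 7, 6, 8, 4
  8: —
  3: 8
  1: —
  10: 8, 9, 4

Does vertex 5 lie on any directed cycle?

5 lies on a cycle iff there is a path from 5 back to itself.
Exploring from 5, it never reaches itself; equivalently, its strongly connected component is a singleton.

No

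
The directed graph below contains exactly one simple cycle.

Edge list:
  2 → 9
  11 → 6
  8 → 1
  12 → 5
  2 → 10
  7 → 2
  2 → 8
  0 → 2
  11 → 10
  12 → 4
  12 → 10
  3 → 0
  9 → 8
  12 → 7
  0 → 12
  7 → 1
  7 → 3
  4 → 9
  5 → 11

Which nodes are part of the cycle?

0, 3, 7, 12

DFS with gray/black marking from 0:
0 gray
  2 gray
    9 gray
      8 gray
        1 gray
        1 black
      8 black
    9 black
    10 gray
    10 black
    2→8: 8 black — skip
  2 black
  12 gray
    4 gray
      4→9: 9 black — skip
    4 black
    12→10: 10 black — skip
    7 gray
      7→2: 2 black — skip
      3 gray
        3→0: 0 is gray → back edge
Back edge closes the cycle 0 → 12 → 7 → 3 → 0; its vertices are {0, 3, 7, 12}.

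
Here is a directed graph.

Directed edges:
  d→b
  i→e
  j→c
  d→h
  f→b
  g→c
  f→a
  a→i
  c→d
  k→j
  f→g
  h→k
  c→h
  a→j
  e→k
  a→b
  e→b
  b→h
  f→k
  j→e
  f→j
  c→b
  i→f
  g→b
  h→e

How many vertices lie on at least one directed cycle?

10

A vertex is on a directed cycle iff it belongs to a strongly connected component of size ≥ 2 (or has a self-loop).
The vertices on cycles are {a, b, c, d, e, f, h, i, j, k} — 10 in total.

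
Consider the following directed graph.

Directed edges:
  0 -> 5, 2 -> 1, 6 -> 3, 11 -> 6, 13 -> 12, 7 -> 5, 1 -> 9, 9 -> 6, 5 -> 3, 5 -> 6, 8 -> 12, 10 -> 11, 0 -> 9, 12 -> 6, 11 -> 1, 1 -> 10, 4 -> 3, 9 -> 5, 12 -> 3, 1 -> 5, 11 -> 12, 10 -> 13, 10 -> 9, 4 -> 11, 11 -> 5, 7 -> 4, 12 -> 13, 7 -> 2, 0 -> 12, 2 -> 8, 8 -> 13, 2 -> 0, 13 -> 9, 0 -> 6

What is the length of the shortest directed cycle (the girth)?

2

For each vertex v, BFS finds the shortest path from v back to v.
The shortest such closed walk is 13 → 12 → 13, length 2.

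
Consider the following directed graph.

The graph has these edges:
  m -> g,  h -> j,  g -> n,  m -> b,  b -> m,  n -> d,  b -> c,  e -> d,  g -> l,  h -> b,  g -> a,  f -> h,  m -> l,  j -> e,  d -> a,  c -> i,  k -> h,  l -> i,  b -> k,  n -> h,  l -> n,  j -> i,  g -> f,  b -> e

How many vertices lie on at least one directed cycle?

8

A vertex is on a directed cycle iff it belongs to a strongly connected component of size ≥ 2 (or has a self-loop).
The vertices on cycles are {b, f, g, h, k, l, m, n} — 8 in total.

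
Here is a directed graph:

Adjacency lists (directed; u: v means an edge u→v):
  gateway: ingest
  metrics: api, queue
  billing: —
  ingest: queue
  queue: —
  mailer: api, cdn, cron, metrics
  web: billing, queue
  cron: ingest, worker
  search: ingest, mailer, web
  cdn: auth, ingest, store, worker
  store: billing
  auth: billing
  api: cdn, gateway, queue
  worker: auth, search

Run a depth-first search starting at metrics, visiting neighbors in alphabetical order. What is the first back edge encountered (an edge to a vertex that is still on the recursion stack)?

DFS from metrics (visiting neighbors in alphabetical order); mark gray on enter, black on exit:
metrics gray
  api gray
    cdn gray
      auth gray
        billing gray
        billing black
      auth black
      ingest gray
        queue gray
        queue black
      ingest black
      store gray
        store→billing: billing black — skip
      store black
      worker gray
        worker→auth: auth black — skip
        search gray
          search→ingest: ingest black — skip
          mailer gray
            mailer→api: api is gray → back edge
First back edge: mailer → api.

mailer→api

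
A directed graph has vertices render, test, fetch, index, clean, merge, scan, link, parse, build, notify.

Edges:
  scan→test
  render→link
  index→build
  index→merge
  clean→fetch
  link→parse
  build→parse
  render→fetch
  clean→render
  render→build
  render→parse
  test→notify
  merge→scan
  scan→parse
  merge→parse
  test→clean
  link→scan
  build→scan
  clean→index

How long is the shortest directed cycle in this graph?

5

For each vertex v, BFS finds the shortest path from v back to v.
The shortest such closed walk is test → clean → render → link → scan → test, length 5.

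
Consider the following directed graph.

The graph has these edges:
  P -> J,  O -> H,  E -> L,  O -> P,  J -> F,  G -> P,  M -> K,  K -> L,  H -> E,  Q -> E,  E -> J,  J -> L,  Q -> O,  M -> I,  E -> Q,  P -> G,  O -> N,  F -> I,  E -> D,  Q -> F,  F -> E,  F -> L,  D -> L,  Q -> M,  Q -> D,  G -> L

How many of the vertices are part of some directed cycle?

8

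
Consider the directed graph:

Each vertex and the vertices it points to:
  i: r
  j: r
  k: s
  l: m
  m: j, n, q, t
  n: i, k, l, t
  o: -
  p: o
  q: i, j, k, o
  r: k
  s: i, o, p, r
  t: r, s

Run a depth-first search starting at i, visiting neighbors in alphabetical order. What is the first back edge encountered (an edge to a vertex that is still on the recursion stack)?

s->i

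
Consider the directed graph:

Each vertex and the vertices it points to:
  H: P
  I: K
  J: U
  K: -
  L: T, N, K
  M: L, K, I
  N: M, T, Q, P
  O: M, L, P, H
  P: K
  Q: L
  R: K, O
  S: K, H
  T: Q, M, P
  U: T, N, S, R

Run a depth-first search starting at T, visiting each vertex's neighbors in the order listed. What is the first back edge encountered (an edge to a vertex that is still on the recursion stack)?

L->T

DFS from T (visiting each vertex's neighbors in the order listed); mark gray on enter, black on exit:
T gray
  Q gray
    L gray
      L→T: T is gray → back edge
First back edge: L → T.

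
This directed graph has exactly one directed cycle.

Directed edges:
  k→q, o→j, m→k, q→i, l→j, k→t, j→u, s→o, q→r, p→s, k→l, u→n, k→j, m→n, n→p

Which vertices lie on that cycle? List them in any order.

DFS with gray/black marking from n:
n gray
  p gray
    s gray
      o gray
        j gray
          u gray
            u→n: n is gray → back edge
Back edge closes the cycle n → p → s → o → j → u → n; its vertices are {j, n, o, p, s, u}.

j, n, o, p, s, u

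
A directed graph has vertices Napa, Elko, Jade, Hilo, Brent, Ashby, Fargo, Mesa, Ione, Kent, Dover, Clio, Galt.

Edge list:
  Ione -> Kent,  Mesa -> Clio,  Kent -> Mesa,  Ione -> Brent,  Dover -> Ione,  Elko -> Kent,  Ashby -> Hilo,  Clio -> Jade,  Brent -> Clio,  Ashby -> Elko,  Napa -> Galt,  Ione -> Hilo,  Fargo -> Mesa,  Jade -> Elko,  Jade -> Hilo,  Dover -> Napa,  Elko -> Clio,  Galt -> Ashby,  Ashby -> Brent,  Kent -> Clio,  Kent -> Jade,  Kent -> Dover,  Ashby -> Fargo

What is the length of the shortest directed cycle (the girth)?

3

For each vertex v, BFS finds the shortest path from v back to v.
The shortest such closed walk is Dover → Ione → Kent → Dover, length 3.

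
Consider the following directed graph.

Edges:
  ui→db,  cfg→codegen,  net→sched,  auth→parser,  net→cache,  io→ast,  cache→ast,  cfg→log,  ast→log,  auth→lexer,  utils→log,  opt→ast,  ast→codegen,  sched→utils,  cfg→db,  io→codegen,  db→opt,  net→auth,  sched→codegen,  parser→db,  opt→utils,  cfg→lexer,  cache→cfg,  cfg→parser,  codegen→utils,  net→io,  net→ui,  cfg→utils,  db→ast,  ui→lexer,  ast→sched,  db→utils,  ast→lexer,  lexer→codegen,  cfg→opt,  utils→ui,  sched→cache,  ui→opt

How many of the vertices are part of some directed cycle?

A vertex is on a directed cycle iff it belongs to a strongly connected component of size ≥ 2 (or has a self-loop).
The vertices on cycles are {db, ui, ast, cfg, opt, cache, lexer, sched, utils, parser, codegen} — 11 in total.

11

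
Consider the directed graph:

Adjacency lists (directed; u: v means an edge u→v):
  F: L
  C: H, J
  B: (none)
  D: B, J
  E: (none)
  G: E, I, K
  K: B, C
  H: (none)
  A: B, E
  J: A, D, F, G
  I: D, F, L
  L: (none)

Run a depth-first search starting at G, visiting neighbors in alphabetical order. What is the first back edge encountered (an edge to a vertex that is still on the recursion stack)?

J→D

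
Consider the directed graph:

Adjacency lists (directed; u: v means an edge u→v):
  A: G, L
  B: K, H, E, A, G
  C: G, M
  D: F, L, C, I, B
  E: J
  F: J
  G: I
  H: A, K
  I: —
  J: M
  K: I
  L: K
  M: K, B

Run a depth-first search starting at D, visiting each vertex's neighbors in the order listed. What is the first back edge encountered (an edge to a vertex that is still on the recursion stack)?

E->J

DFS from D (visiting each vertex's neighbors in the order listed); mark gray on enter, black on exit:
D gray
  F gray
    J gray
      M gray
        K gray
          I gray
          I black
        K black
        B gray
          B→K: K black — skip
          H gray
            A gray
              G gray
                G→I: I black — skip
              G black
              L gray
                L→K: K black — skip
              L black
            A black
            H→K: K black — skip
          H black
          E gray
            E→J: J is gray → back edge
First back edge: E → J.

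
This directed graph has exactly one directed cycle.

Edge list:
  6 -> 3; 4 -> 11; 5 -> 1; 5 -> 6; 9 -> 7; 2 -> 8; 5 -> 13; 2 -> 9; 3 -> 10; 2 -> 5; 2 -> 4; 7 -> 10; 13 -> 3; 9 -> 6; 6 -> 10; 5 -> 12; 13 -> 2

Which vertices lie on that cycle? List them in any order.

2, 5, 13

DFS with gray/black marking from 5:
5 gray
  6 gray
    3 gray
      10 gray
      10 black
    3 black
    6→10: 10 black — skip
  6 black
  13 gray
    2 gray
      8 gray
      8 black
      9 gray
        7 gray
          7→10: 10 black — skip
        7 black
        9→6: 6 black — skip
      9 black
      4 gray
        11 gray
        11 black
      4 black
      2→5: 5 is gray → back edge
Back edge closes the cycle 5 → 13 → 2 → 5; its vertices are {2, 5, 13}.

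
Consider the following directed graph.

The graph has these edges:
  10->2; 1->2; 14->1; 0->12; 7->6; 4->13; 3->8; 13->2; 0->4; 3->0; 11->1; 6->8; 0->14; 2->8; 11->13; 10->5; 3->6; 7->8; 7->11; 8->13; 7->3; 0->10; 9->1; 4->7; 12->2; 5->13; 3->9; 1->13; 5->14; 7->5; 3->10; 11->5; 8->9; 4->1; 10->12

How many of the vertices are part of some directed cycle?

9

A vertex is on a directed cycle iff it belongs to a strongly connected component of size ≥ 2 (or has a self-loop).
The vertices on cycles are {0, 1, 2, 3, 4, 7, 8, 9, 13} — 9 in total.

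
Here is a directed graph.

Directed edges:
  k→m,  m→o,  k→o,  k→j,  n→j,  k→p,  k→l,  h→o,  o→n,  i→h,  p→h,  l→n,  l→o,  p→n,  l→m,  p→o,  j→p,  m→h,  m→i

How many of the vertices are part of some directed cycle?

A vertex is on a directed cycle iff it belongs to a strongly connected component of size ≥ 2 (or has a self-loop).
The vertices on cycles are {h, j, n, o, p} — 5 in total.

5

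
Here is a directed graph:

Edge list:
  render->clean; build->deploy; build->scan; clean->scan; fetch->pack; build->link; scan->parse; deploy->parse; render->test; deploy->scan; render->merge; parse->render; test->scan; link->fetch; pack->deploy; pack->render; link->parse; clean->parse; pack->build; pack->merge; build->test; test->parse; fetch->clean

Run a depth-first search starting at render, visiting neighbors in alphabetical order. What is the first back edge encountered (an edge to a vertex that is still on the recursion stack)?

DFS from render (visiting neighbors in alphabetical order); mark gray on enter, black on exit:
render gray
  clean gray
    parse gray
      parse→render: render is gray → back edge
First back edge: parse → render.

parse→render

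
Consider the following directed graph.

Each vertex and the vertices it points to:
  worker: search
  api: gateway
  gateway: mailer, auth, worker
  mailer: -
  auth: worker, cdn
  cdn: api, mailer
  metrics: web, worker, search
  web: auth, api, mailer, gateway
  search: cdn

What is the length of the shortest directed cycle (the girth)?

4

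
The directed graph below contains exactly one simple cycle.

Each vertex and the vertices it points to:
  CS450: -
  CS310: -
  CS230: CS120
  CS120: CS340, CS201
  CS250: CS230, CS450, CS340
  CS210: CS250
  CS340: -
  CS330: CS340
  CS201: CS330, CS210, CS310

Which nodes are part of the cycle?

DFS with gray/black marking from CS201:
CS201 gray
  CS330 gray
    CS340 gray
    CS340 black
  CS330 black
  CS210 gray
    CS250 gray
      CS230 gray
        CS120 gray
          CS120→CS340: CS340 black — skip
          CS120→CS201: CS201 is gray → back edge
Back edge closes the cycle CS201 → CS210 → CS250 → CS230 → CS120 → CS201; its vertices are {CS120, CS201, CS210, CS230, CS250}.

CS120, CS201, CS210, CS230, CS250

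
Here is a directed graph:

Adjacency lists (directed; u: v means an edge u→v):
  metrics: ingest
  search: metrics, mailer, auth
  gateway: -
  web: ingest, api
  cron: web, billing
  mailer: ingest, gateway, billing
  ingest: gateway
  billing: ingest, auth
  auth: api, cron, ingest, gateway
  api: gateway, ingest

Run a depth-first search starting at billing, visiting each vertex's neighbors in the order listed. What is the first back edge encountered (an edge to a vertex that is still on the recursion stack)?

cron→billing

DFS from billing (visiting each vertex's neighbors in the order listed); mark gray on enter, black on exit:
billing gray
  ingest gray
    gateway gray
    gateway black
  ingest black
  auth gray
    api gray
      api→gateway: gateway black — skip
      api→ingest: ingest black — skip
    api black
    cron gray
      web gray
        web→ingest: ingest black — skip
        web→api: api black — skip
      web black
      cron→billing: billing is gray → back edge
First back edge: cron → billing.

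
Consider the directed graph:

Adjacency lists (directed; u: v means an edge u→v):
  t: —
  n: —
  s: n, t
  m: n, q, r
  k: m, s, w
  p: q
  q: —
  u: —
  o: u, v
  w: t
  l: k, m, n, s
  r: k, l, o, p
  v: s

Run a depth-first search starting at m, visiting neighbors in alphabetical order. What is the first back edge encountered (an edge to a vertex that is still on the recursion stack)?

DFS from m (visiting neighbors in alphabetical order); mark gray on enter, black on exit:
m gray
  n gray
  n black
  q gray
  q black
  r gray
    k gray
      k→m: m is gray → back edge
First back edge: k → m.

k→m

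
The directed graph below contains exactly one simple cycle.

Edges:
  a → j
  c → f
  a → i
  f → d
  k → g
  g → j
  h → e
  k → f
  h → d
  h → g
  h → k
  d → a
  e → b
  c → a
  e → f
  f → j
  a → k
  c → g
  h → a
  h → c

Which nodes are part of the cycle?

a, d, f, k

DFS with gray/black marking from a:
a gray
  k gray
    f gray
      d gray
        d→a: a is gray → back edge
Back edge closes the cycle a → k → f → d → a; its vertices are {a, d, f, k}.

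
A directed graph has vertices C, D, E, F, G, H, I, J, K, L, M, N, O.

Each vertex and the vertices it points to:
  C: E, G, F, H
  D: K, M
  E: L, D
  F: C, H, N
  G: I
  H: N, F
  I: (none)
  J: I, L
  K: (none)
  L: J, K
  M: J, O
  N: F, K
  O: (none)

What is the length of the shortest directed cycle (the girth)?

For each vertex v, BFS finds the shortest path from v back to v.
The shortest such closed walk is C → F → C, length 2.

2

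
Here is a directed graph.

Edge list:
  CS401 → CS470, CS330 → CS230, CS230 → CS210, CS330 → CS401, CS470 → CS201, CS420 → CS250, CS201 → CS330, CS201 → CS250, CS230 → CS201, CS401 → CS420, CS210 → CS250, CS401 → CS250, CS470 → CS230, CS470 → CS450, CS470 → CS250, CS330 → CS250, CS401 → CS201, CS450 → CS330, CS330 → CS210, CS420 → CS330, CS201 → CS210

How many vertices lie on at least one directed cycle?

A vertex is on a directed cycle iff it belongs to a strongly connected component of size ≥ 2 (or has a self-loop).
The vertices on cycles are {CS201, CS230, CS330, CS401, CS420, CS450, CS470} — 7 in total.

7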